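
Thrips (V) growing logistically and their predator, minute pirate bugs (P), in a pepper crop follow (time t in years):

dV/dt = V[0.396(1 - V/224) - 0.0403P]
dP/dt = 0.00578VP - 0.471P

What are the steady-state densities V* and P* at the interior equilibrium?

From dP/dt = 0 with P > 0: 0.00578V* = 0.471, so V* = 81.5.
Substitute into dV/dt = 0: 0.396(1 - 81.5/224) = 0.0403P*.
The bracket is 0.636, giving P* = 0.252/0.0403 = 6.25.

V* ≈ 81.5, P* ≈ 6.25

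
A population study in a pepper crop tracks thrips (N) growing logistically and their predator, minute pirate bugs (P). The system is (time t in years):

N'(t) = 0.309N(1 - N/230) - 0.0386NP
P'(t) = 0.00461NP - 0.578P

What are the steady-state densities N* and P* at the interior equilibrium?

From dP/dt = 0 with P > 0: 0.00461N* = 0.578, so N* = 125.
Substitute into dN/dt = 0: 0.309(1 - 125/230) = 0.0386P*.
The bracket is 0.455, giving P* = 0.141/0.0386 = 3.64.

N* ≈ 125, P* ≈ 3.64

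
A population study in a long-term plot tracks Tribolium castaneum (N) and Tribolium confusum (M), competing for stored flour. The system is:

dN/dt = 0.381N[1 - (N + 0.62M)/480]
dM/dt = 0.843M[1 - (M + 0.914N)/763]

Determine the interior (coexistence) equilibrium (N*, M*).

Setting both brackets to zero gives the nullclines N + 0.62M = 480 and 0.914N + M = 763.
Substituting M = 763 - 0.914N into the first: N(1 - 0.62·0.914) = 480 - 0.62·763.
So N* = 6.94/0.433 = 16, and then M* = 763 - 0.914·16 = 748.

N* ≈ 16, M* ≈ 748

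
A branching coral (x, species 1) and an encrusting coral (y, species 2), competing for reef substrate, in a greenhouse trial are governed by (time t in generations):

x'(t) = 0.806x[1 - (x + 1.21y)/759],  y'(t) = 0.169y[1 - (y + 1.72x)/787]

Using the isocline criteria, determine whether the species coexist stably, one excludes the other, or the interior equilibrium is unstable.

Compare the nullcline intercepts: K1/α12 = 759/1.21 = 627 < K2 = 787; K2/α21 = 787/1.72 = 458 < K1 = 759.
Since both are reversed, neither can invade when rare; the interior point is a saddle.

unstable coexistence (outcome depends on initial conditions)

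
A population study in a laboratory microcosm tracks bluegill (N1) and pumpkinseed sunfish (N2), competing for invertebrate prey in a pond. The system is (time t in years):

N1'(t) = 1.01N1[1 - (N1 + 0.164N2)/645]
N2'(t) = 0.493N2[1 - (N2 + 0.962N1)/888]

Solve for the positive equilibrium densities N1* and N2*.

N1* ≈ 593, N2* ≈ 318

Setting both brackets to zero gives the nullclines N1 + 0.164N2 = 645 and 0.962N1 + N2 = 888.
Substituting N2 = 888 - 0.962N1 into the first: N1(1 - 0.164·0.962) = 645 - 0.164·888.
So N1* = 499/0.842 = 593, and then N2* = 888 - 0.962·593 = 318.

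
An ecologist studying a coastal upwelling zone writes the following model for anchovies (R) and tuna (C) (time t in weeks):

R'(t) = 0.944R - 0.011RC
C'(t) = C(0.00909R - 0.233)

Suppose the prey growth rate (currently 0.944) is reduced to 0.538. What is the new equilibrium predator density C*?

At the interior fixed point, setting dR/dt = 0 with R > 0 fixes C* = (prey growth rate)/(RC coefficient) — independent of the other coefficients.
With the change, C* = 0.538/0.011 = 48.9; it falls from 85.8.

C* ≈ 48.9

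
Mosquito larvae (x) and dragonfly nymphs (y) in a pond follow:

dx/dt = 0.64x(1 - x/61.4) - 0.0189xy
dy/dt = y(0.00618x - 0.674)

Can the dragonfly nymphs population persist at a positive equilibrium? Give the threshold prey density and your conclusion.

The predator equation gives dy/dt > 0 only when x > 0.674/0.00618 = 109.
Without the predator, x → K = 61.4. Since 61.4 < 109, the predator cannot invade.

Threshold x = 109; K < 109, so no, the predator goes extinct.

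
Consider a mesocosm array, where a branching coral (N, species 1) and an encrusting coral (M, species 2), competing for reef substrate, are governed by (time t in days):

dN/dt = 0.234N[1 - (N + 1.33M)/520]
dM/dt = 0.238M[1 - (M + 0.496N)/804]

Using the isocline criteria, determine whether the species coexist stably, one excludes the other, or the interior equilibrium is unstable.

Compare the nullcline intercepts: K1/α12 = 520/1.33 = 391 < K2 = 804; K2/α21 = 804/0.496 = 1620 > K1 = 520.
Since the inequalities point opposite ways, species 2 can invade but species 1 cannot.

species 2 excludes species 1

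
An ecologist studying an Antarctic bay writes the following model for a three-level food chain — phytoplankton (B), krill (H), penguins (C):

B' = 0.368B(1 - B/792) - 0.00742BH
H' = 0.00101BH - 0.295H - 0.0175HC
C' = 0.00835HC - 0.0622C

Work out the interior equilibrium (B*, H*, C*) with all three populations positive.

B* ≈ 673, H* ≈ 7.45, C* ≈ 22

From dC/dt = 0: 0.00835H* = 0.0622, so H* = 7.45.
From dB/dt = 0: 0.368(1 - B*/792) = 0.00742·7.45, giving B* = 792·(1 - 0.15) = 673.
From dH/dt = 0: 0.00101·673 - 0.295 = 0.0175C*, so C* = 0.385/0.0175 = 22.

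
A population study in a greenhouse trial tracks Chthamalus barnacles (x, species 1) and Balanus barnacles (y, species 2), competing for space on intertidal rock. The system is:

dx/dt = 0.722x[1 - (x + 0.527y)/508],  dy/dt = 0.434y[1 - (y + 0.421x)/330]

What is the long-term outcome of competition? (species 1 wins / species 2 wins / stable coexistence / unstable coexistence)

stable coexistence

Compare the nullcline intercepts: K1/α12 = 508/0.527 = 964 > K2 = 330; K2/α21 = 330/0.421 = 784 > K1 = 508.
Since both inequalities hold, each species can invade when rare, so the interior equilibrium is stable.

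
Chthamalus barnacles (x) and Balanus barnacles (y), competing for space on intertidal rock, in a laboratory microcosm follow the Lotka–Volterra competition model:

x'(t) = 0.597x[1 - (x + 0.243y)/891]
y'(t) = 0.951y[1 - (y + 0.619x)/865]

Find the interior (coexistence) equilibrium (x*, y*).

Setting both brackets to zero gives the nullclines x + 0.243y = 891 and 0.619x + y = 865.
Substituting y = 865 - 0.619x into the first: x(1 - 0.243·0.619) = 891 - 0.243·865.
So x* = 681/0.85 = 801, and then y* = 865 - 0.619·801 = 369.

x* ≈ 801, y* ≈ 369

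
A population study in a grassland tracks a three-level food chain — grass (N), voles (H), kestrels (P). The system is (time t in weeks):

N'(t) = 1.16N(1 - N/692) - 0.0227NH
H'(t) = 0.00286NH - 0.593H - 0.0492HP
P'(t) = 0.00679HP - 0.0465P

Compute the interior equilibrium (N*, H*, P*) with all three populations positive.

From dP/dt = 0: 0.00679H* = 0.0465, so H* = 6.85.
From dN/dt = 0: 1.16(1 - N*/692) = 0.0227·6.85, giving N* = 692·(1 - 0.134) = 599.
From dH/dt = 0: 0.00286·599 - 0.593 = 0.0492P*, so P* = 1.12/0.0492 = 22.8.

N* ≈ 599, H* ≈ 6.85, P* ≈ 22.8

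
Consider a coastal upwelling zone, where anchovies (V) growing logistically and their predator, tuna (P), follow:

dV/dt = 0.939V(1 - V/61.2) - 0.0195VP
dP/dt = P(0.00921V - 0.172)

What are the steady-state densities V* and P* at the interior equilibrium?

From dP/dt = 0 with P > 0: 0.00921V* = 0.172, so V* = 18.7.
Substitute into dV/dt = 0: 0.939(1 - 18.7/61.2) = 0.0195P*.
The bracket is 0.695, giving P* = 0.652/0.0195 = 33.5.

V* ≈ 18.7, P* ≈ 33.5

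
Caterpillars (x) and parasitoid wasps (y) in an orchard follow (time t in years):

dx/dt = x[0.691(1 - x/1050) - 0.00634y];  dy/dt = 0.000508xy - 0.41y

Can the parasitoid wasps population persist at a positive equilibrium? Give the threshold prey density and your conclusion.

Threshold x = 807; K > 807, so yes, the predator persists.

The predator equation gives dy/dt > 0 only when x > 0.41/0.000508 = 807.
Without the predator, x → K = 1050. Since 1050 > 807, the predator can invade and persist.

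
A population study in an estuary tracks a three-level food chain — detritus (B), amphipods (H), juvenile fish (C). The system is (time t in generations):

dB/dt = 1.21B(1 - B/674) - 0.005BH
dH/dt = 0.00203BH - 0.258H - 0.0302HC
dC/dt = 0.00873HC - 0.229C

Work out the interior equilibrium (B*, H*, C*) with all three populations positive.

B* ≈ 601, H* ≈ 26.2, C* ≈ 31.9

From dC/dt = 0: 0.00873H* = 0.229, so H* = 26.2.
From dB/dt = 0: 1.21(1 - B*/674) = 0.005·26.2, giving B* = 674·(1 - 0.108) = 601.
From dH/dt = 0: 0.00203·601 - 0.258 = 0.0302C*, so C* = 0.962/0.0302 = 31.9.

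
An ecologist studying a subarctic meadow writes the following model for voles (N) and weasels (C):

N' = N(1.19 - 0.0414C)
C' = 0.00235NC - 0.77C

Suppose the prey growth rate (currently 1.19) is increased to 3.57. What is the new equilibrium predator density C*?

C* ≈ 86.2

At the interior fixed point, setting dN/dt = 0 with N > 0 fixes C* = (prey growth rate)/(NC coefficient) — independent of the other coefficients.
With the change, C* = 3.57/0.0414 = 86.2; it rises from 28.7.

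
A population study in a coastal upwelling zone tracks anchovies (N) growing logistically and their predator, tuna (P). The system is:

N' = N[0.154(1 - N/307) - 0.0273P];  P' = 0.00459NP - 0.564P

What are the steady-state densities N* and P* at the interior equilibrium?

N* ≈ 123, P* ≈ 3.38

From dP/dt = 0 with P > 0: 0.00459N* = 0.564, so N* = 123.
Substitute into dN/dt = 0: 0.154(1 - 123/307) = 0.0273P*.
The bracket is 0.6, giving P* = 0.0924/0.0273 = 3.38.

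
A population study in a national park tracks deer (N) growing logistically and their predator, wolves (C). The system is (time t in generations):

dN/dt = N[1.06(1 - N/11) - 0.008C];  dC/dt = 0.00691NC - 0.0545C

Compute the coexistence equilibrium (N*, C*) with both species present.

From dC/dt = 0 with C > 0: 0.00691N* = 0.0545, so N* = 7.89.
Substitute into dN/dt = 0: 1.06(1 - 7.89/11) = 0.008C*.
The bracket is 0.283, giving C* = 0.3/0.008 = 37.5.

N* ≈ 7.89, C* ≈ 37.5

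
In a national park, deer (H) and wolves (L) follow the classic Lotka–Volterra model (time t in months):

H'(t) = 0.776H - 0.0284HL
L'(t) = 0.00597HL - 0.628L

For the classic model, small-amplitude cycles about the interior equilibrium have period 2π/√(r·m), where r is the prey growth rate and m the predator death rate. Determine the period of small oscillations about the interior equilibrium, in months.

Here r = 0.776 and m = 0.628, so r·m = 0.487.
ω = √0.487 = 0.698 per month, hence T = 2π/ω ≈ 9 months.

T ≈ 9 months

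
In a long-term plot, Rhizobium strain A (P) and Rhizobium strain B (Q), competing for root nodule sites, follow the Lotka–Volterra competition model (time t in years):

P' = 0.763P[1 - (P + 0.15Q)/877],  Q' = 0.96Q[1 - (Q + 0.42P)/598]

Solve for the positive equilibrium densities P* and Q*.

P* ≈ 840, Q* ≈ 245

Setting both brackets to zero gives the nullclines P + 0.15Q = 877 and 0.42P + Q = 598.
Substituting Q = 598 - 0.42P into the first: P(1 - 0.15·0.42) = 877 - 0.15·598.
So P* = 787/0.937 = 840, and then Q* = 598 - 0.42·840 = 245.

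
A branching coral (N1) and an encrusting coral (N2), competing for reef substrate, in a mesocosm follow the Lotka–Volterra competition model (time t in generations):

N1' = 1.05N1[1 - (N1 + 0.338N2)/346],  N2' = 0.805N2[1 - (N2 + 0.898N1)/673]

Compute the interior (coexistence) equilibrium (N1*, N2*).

N1* ≈ 170, N2* ≈ 520

Setting both brackets to zero gives the nullclines N1 + 0.338N2 = 346 and 0.898N1 + N2 = 673.
Substituting N2 = 673 - 0.898N1 into the first: N1(1 - 0.338·0.898) = 346 - 0.338·673.
So N1* = 119/0.696 = 170, and then N2* = 673 - 0.898·170 = 520.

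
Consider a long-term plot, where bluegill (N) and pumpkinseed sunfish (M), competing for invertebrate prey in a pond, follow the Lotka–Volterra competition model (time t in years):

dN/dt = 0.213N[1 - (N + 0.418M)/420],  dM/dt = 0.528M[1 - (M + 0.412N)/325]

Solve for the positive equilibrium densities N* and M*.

N* ≈ 343, M* ≈ 184

Setting both brackets to zero gives the nullclines N + 0.418M = 420 and 0.412N + M = 325.
Substituting M = 325 - 0.412N into the first: N(1 - 0.418·0.412) = 420 - 0.418·325.
So N* = 284/0.828 = 343, and then M* = 325 - 0.412·343 = 184.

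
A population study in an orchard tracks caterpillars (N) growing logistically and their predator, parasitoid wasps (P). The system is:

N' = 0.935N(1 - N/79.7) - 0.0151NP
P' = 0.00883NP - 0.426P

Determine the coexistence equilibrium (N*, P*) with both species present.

From dP/dt = 0 with P > 0: 0.00883N* = 0.426, so N* = 48.2.
Substitute into dN/dt = 0: 0.935(1 - 48.2/79.7) = 0.0151P*.
The bracket is 0.395, giving P* = 0.369/0.0151 = 24.4.

N* ≈ 48.2, P* ≈ 24.4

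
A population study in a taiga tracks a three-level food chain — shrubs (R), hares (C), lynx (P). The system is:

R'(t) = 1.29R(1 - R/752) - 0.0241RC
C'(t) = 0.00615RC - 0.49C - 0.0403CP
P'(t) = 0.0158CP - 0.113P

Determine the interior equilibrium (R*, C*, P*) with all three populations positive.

R* ≈ 652, C* ≈ 7.15, P* ≈ 87.3

From dP/dt = 0: 0.0158C* = 0.113, so C* = 7.15.
From dR/dt = 0: 1.29(1 - R*/752) = 0.0241·7.15, giving R* = 752·(1 - 0.134) = 652.
From dC/dt = 0: 0.00615·652 - 0.49 = 0.0403P*, so P* = 3.52/0.0403 = 87.3.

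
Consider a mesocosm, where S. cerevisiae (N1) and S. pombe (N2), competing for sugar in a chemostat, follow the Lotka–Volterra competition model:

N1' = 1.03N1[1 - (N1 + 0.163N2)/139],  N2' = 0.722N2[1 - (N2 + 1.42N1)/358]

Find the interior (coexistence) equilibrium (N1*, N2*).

Setting both brackets to zero gives the nullclines N1 + 0.163N2 = 139 and 1.42N1 + N2 = 358.
Substituting N2 = 358 - 1.42N1 into the first: N1(1 - 0.163·1.42) = 139 - 0.163·358.
So N1* = 80.6/0.769 = 105, and then N2* = 358 - 1.42·105 = 209.

N1* ≈ 105, N2* ≈ 209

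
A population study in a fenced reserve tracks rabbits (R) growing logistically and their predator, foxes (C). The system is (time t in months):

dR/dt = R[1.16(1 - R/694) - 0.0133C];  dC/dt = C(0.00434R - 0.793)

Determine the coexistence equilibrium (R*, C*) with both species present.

From dC/dt = 0 with C > 0: 0.00434R* = 0.793, so R* = 183.
Substitute into dR/dt = 0: 1.16(1 - 183/694) = 0.0133C*.
The bracket is 0.737, giving C* = 0.855/0.0133 = 64.3.

R* ≈ 183, C* ≈ 64.3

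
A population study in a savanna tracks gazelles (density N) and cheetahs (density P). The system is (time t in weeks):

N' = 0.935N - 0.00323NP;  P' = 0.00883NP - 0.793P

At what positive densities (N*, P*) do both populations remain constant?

Set dP/dt = 0 with P > 0: 0.00883N - 0.793 = 0, so N* = 0.793/0.00883 = 89.8.
Set dN/dt = 0 with N > 0: 0.935 - 0.00323P = 0, so P* = 0.935/0.00323 = 289.

N* ≈ 89.8, P* ≈ 289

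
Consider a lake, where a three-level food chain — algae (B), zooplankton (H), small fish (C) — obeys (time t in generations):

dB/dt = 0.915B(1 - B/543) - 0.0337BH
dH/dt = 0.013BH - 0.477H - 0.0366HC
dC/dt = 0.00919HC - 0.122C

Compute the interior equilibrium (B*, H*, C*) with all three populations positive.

From dC/dt = 0: 0.00919H* = 0.122, so H* = 13.3.
From dB/dt = 0: 0.915(1 - B*/543) = 0.0337·13.3, giving B* = 543·(1 - 0.489) = 278.
From dH/dt = 0: 0.013·278 - 0.477 = 0.0366C*, so C* = 3.13/0.0366 = 85.5.

B* ≈ 278, H* ≈ 13.3, C* ≈ 85.5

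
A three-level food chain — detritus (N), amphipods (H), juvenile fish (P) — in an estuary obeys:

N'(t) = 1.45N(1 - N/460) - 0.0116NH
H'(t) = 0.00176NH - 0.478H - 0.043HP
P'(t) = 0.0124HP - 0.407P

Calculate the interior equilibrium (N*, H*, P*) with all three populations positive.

From dP/dt = 0: 0.0124H* = 0.407, so H* = 32.8.
From dN/dt = 0: 1.45(1 - N*/460) = 0.0116·32.8, giving N* = 460·(1 - 0.263) = 339.
From dH/dt = 0: 0.00176·339 - 0.478 = 0.043P*, so P* = 0.119/0.043 = 2.77.

N* ≈ 339, H* ≈ 32.8, P* ≈ 2.77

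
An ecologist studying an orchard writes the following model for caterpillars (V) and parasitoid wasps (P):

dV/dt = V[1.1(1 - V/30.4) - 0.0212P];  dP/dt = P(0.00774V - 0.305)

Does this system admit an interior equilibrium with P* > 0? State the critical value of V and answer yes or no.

The predator equation gives dP/dt > 0 only when V > 0.305/0.00774 = 39.4.
Without the predator, V → K = 30.4. Since 30.4 < 39.4, the predator cannot invade.

Threshold V = 39.4; K < 39.4, so no, the predator goes extinct.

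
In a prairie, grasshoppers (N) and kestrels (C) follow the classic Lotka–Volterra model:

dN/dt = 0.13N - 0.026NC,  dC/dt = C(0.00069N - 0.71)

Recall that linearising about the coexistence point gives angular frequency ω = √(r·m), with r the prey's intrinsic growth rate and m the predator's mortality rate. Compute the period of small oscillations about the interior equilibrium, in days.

T ≈ 20.7 days

Here r = 0.13 and m = 0.71, so r·m = 0.0923.
ω = √0.0923 = 0.304 per day, hence T = 2π/ω ≈ 20.7 days.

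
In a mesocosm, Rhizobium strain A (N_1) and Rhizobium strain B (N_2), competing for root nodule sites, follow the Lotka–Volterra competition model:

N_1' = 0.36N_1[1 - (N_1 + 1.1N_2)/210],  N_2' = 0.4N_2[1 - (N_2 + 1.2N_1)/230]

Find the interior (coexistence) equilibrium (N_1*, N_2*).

Setting both brackets to zero gives the nullclines N_1 + 1.1N_2 = 210 and 1.2N_1 + N_2 = 230.
Substituting N_2 = 230 - 1.2N_1 into the first: N_1(1 - 1.1·1.2) = 210 - 1.1·230.
So N_1* = -43/-0.32 = 134, and then N_2* = 230 - 1.2·134 = 68.7.

N_1* ≈ 134, N_2* ≈ 68.7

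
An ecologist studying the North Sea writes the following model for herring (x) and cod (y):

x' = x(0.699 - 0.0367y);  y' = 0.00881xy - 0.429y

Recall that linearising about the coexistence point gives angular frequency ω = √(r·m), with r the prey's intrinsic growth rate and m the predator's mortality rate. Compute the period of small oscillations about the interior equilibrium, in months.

Here r = 0.699 and m = 0.429, so r·m = 0.3.
ω = √0.3 = 0.548 per month, hence T = 2π/ω ≈ 11.5 months.

T ≈ 11.5 months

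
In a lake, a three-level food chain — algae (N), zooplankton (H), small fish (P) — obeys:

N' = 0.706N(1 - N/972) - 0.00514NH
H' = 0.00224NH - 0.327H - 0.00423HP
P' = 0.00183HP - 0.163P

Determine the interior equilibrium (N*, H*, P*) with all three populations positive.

N* ≈ 342, H* ≈ 89.1, P* ≈ 104

From dP/dt = 0: 0.00183H* = 0.163, so H* = 89.1.
From dN/dt = 0: 0.706(1 - N*/972) = 0.00514·89.1, giving N* = 972·(1 - 0.648) = 342.
From dH/dt = 0: 0.00224·342 - 0.327 = 0.00423P*, so P* = 0.438/0.00423 = 104.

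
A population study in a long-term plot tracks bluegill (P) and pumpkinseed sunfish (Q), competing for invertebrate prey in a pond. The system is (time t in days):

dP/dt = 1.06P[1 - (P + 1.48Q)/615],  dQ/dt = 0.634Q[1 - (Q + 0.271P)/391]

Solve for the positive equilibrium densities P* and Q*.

Setting both brackets to zero gives the nullclines P + 1.48Q = 615 and 0.271P + Q = 391.
Substituting Q = 391 - 0.271P into the first: P(1 - 1.48·0.271) = 615 - 1.48·391.
So P* = 36.3/0.599 = 60.6, and then Q* = 391 - 0.271·60.6 = 375.

P* ≈ 60.6, Q* ≈ 375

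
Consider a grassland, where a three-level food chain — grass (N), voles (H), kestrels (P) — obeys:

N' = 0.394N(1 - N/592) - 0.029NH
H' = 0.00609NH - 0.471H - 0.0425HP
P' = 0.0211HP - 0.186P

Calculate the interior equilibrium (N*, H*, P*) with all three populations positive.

From dP/dt = 0: 0.0211H* = 0.186, so H* = 8.82.
From dN/dt = 0: 0.394(1 - N*/592) = 0.029·8.82, giving N* = 592·(1 - 0.649) = 208.
From dH/dt = 0: 0.00609·208 - 0.471 = 0.0425P*, so P* = 0.795/0.0425 = 18.7.

N* ≈ 208, H* ≈ 8.82, P* ≈ 18.7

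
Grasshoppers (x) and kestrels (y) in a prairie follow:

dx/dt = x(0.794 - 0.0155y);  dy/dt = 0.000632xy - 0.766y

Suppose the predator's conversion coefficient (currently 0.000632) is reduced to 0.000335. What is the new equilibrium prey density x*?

At the interior fixed point, setting dy/dt = 0 with y > 0 fixes x* = (predator death rate)/(xy coefficient) — independent of the other coefficients.
With the change, x* = 0.766/0.000335 = 2290; it rises from 1210.

x* ≈ 2290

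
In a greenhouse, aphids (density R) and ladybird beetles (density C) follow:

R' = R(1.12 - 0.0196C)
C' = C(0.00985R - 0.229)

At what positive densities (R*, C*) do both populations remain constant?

Set dC/dt = 0 with C > 0: 0.00985R - 0.229 = 0, so R* = 0.229/0.00985 = 23.2.
Set dR/dt = 0 with R > 0: 1.12 - 0.0196C = 0, so C* = 1.12/0.0196 = 57.1.

R* ≈ 23.2, C* ≈ 57.1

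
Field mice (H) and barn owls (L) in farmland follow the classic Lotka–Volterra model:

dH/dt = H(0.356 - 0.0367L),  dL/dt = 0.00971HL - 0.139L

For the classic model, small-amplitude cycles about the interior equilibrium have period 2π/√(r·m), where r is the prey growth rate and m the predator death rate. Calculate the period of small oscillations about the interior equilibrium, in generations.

Here r = 0.356 and m = 0.139, so r·m = 0.0495.
ω = √0.0495 = 0.222 per generation, hence T = 2π/ω ≈ 28.2 generations.

T ≈ 28.2 generations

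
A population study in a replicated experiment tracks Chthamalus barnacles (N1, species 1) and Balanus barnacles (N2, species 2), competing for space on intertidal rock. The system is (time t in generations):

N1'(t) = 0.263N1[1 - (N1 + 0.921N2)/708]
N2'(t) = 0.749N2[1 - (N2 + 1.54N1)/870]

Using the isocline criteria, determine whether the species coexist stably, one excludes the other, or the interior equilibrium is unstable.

unstable coexistence (outcome depends on initial conditions)

Compare the nullcline intercepts: K1/α12 = 708/0.921 = 769 < K2 = 870; K2/α21 = 870/1.54 = 565 < K1 = 708.
Since both are reversed, neither can invade when rare; the interior point is a saddle.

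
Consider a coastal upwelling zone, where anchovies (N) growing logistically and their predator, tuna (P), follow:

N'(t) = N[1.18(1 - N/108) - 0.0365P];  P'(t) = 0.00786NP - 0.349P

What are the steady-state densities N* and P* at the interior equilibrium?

From dP/dt = 0 with P > 0: 0.00786N* = 0.349, so N* = 44.4.
Substitute into dN/dt = 0: 1.18(1 - 44.4/108) = 0.0365P*.
The bracket is 0.589, giving P* = 0.695/0.0365 = 19.

N* ≈ 44.4, P* ≈ 19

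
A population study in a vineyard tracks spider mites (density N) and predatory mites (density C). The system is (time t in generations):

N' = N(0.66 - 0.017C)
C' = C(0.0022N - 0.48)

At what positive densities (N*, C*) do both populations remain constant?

Set dC/dt = 0 with C > 0: 0.0022N - 0.48 = 0, so N* = 0.48/0.0022 = 218.
Set dN/dt = 0 with N > 0: 0.66 - 0.017C = 0, so C* = 0.66/0.017 = 38.8.

N* ≈ 218, C* ≈ 38.8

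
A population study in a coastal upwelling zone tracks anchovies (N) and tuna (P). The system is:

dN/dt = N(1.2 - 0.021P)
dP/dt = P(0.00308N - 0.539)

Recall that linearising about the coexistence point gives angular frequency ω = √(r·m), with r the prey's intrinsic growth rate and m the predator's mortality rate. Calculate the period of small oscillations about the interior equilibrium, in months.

Here r = 1.2 and m = 0.539, so r·m = 0.647.
ω = √0.647 = 0.804 per month, hence T = 2π/ω ≈ 7.81 months.

T ≈ 7.81 months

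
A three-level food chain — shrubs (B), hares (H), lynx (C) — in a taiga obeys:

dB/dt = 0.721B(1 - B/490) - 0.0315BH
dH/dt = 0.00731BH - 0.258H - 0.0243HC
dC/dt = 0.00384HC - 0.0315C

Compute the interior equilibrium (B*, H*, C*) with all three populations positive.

From dC/dt = 0: 0.00384H* = 0.0315, so H* = 8.2.
From dB/dt = 0: 0.721(1 - B*/490) = 0.0315·8.2, giving B* = 490·(1 - 0.358) = 314.
From dH/dt = 0: 0.00731·314 - 0.258 = 0.0243C*, so C* = 2.04/0.0243 = 84.

B* ≈ 314, H* ≈ 8.2, C* ≈ 84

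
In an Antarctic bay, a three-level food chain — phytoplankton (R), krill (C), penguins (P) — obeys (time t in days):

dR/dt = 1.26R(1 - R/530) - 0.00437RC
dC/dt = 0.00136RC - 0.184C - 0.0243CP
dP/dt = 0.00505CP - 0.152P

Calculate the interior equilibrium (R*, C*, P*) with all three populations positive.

R* ≈ 475, C* ≈ 30.1, P* ≈ 19

From dP/dt = 0: 0.00505C* = 0.152, so C* = 30.1.
From dR/dt = 0: 1.26(1 - R*/530) = 0.00437·30.1, giving R* = 530·(1 - 0.104) = 475.
From dC/dt = 0: 0.00136·475 - 0.184 = 0.0243P*, so P* = 0.462/0.0243 = 19.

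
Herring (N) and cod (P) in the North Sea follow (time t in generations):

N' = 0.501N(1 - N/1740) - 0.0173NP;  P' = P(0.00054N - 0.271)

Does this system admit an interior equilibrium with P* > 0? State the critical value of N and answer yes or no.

The predator equation gives dP/dt > 0 only when N > 0.271/0.00054 = 502.
Without the predator, N → K = 1740. Since 1740 > 502, the predator can invade and persist.

Threshold N = 502; K > 502, so yes, the predator persists.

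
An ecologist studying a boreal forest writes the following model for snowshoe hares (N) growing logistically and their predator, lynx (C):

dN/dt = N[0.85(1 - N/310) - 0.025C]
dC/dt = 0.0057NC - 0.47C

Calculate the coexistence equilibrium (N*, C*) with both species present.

N* ≈ 82.5, C* ≈ 25

From dC/dt = 0 with C > 0: 0.0057N* = 0.47, so N* = 82.5.
Substitute into dN/dt = 0: 0.85(1 - 82.5/310) = 0.025C*.
The bracket is 0.734, giving C* = 0.624/0.025 = 25.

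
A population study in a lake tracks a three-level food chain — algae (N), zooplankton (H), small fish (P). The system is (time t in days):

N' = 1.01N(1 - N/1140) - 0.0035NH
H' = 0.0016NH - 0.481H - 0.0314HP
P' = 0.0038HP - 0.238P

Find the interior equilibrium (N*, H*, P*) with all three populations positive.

N* ≈ 893, H* ≈ 62.6, P* ≈ 30.2

From dP/dt = 0: 0.0038H* = 0.238, so H* = 62.6.
From dN/dt = 0: 1.01(1 - N*/1140) = 0.0035·62.6, giving N* = 1140·(1 - 0.217) = 893.
From dH/dt = 0: 0.0016·893 - 0.481 = 0.0314P*, so P* = 0.947/0.0314 = 30.2.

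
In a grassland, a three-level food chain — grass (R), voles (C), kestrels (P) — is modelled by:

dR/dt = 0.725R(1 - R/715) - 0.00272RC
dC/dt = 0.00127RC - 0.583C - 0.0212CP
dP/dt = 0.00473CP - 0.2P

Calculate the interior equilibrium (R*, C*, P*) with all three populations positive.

R* ≈ 602, C* ≈ 42.3, P* ≈ 8.54

From dP/dt = 0: 0.00473C* = 0.2, so C* = 42.3.
From dR/dt = 0: 0.725(1 - R*/715) = 0.00272·42.3, giving R* = 715·(1 - 0.159) = 602.
From dC/dt = 0: 0.00127·602 - 0.583 = 0.0212P*, so P* = 0.181/0.0212 = 8.54.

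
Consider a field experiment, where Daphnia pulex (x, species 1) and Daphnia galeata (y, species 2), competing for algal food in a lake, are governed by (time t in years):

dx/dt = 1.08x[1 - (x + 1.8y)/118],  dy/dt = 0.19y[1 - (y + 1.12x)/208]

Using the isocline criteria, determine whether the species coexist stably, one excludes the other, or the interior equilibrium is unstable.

species 2 excludes species 1

Compare the nullcline intercepts: K1/α12 = 118/1.8 = 65.6 < K2 = 208; K2/α21 = 208/1.12 = 186 > K1 = 118.
Since the inequalities point opposite ways, species 2 can invade but species 1 cannot.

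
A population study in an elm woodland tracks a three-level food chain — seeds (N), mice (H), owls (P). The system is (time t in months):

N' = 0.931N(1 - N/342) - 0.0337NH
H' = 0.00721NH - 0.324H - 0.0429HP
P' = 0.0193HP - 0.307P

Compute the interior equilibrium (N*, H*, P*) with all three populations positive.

N* ≈ 145, H* ≈ 15.9, P* ≈ 16.8

From dP/dt = 0: 0.0193H* = 0.307, so H* = 15.9.
From dN/dt = 0: 0.931(1 - N*/342) = 0.0337·15.9, giving N* = 342·(1 - 0.576) = 145.
From dH/dt = 0: 0.00721·145 - 0.324 = 0.0429P*, so P* = 0.722/0.0429 = 16.8.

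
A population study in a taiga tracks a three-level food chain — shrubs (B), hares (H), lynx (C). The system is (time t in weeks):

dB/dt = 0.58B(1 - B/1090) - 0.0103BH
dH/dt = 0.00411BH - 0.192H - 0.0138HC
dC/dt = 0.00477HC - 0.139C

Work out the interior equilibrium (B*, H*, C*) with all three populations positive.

B* ≈ 526, H* ≈ 29.1, C* ≈ 143

From dC/dt = 0: 0.00477H* = 0.139, so H* = 29.1.
From dB/dt = 0: 0.58(1 - B*/1090) = 0.0103·29.1, giving B* = 1090·(1 - 0.517) = 526.
From dH/dt = 0: 0.00411·526 - 0.192 = 0.0138C*, so C* = 1.97/0.0138 = 143.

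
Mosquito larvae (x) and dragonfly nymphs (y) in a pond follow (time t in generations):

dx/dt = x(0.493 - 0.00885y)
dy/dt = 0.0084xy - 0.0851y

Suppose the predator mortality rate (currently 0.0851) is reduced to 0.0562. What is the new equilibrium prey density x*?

At the interior fixed point, setting dy/dt = 0 with y > 0 fixes x* = (predator death rate)/(xy coefficient) — independent of the other coefficients.
With the change, x* = 0.0562/0.0084 = 6.69; it falls from 10.1.

x* ≈ 6.69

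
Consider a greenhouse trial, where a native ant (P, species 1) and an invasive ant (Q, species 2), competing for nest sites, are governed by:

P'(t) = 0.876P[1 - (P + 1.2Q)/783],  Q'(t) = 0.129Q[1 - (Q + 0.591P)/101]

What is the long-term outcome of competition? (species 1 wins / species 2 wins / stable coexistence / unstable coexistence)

Compare the nullcline intercepts: K1/α12 = 783/1.2 = 652 > K2 = 101; K2/α21 = 101/0.591 = 171 < K1 = 783.
Since the inequalities point opposite ways, species 1 can invade but species 2 cannot.

species 1 excludes species 2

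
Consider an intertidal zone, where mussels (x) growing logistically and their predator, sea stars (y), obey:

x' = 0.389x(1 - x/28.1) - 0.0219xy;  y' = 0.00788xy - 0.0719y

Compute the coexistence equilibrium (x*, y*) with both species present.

From dy/dt = 0 with y > 0: 0.00788x* = 0.0719, so x* = 9.12.
Substitute into dx/dt = 0: 0.389(1 - 9.12/28.1) = 0.0219y*.
The bracket is 0.675, giving y* = 0.263/0.0219 = 12.

x* ≈ 9.12, y* ≈ 12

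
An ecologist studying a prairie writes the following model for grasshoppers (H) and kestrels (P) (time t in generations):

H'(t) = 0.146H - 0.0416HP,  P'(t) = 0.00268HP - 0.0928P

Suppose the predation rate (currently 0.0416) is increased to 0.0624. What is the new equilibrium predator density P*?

P* ≈ 2.34

At the interior fixed point, setting dH/dt = 0 with H > 0 fixes P* = (prey growth rate)/(HP coefficient) — independent of the other coefficients.
With the change, P* = 0.146/0.0624 = 2.34; it falls from 3.51.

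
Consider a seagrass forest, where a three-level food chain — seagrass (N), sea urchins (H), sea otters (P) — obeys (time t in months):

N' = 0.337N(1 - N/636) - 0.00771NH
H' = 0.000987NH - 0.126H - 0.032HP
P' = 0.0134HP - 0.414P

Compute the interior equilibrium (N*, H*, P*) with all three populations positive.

N* ≈ 186, H* ≈ 30.9, P* ≈ 1.81

From dP/dt = 0: 0.0134H* = 0.414, so H* = 30.9.
From dN/dt = 0: 0.337(1 - N*/636) = 0.00771·30.9, giving N* = 636·(1 - 0.707) = 186.
From dH/dt = 0: 0.000987·186 - 0.126 = 0.032P*, so P* = 0.058/0.032 = 1.81.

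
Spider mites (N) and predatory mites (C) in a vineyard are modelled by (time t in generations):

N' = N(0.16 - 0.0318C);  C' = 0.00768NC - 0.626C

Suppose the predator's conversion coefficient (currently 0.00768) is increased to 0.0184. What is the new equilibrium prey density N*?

At the interior fixed point, setting dC/dt = 0 with C > 0 fixes N* = (predator death rate)/(NC coefficient) — independent of the other coefficients.
With the change, N* = 0.626/0.0184 = 34; it falls from 81.5.

N* ≈ 34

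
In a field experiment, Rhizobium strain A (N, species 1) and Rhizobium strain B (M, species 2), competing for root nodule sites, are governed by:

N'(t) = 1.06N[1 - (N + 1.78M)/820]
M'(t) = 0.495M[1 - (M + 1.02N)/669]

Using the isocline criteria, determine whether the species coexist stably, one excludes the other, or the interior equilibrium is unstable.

Compare the nullcline intercepts: K1/α12 = 820/1.78 = 461 < K2 = 669; K2/α21 = 669/1.02 = 656 < K1 = 820.
Since both are reversed, neither can invade when rare; the interior point is a saddle.

unstable coexistence (outcome depends on initial conditions)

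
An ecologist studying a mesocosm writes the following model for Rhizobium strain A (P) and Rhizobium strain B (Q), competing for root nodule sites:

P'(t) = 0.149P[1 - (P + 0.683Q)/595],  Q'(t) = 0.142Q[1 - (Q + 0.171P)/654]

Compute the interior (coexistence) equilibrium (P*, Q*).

Setting both brackets to zero gives the nullclines P + 0.683Q = 595 and 0.171P + Q = 654.
Substituting Q = 654 - 0.171P into the first: P(1 - 0.683·0.171) = 595 - 0.683·654.
So P* = 148/0.883 = 168, and then Q* = 654 - 0.171·168 = 625.

P* ≈ 168, Q* ≈ 625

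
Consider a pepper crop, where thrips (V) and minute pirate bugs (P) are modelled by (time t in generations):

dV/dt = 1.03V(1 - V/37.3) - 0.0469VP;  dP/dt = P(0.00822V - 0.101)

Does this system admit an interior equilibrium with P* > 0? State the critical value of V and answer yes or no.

The predator equation gives dP/dt > 0 only when V > 0.101/0.00822 = 12.3.
Without the predator, V → K = 37.3. Since 37.3 > 12.3, the predator can invade and persist.

Threshold V = 12.3; K > 12.3, so yes, the predator persists.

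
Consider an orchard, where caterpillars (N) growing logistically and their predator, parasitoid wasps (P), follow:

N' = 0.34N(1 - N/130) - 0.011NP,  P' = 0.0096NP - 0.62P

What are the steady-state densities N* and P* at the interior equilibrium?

N* ≈ 64.6, P* ≈ 15.6

From dP/dt = 0 with P > 0: 0.0096N* = 0.62, so N* = 64.6.
Substitute into dN/dt = 0: 0.34(1 - 64.6/130) = 0.011P*.
The bracket is 0.503, giving P* = 0.171/0.011 = 15.6.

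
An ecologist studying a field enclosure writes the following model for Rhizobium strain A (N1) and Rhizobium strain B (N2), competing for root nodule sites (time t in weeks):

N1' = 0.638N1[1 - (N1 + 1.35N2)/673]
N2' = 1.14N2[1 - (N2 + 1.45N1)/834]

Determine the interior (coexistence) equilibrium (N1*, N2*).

N1* ≈ 473, N2* ≈ 148

Setting both brackets to zero gives the nullclines N1 + 1.35N2 = 673 and 1.45N1 + N2 = 834.
Substituting N2 = 834 - 1.45N1 into the first: N1(1 - 1.35·1.45) = 673 - 1.35·834.
So N1* = -453/-0.958 = 473, and then N2* = 834 - 1.45·473 = 148.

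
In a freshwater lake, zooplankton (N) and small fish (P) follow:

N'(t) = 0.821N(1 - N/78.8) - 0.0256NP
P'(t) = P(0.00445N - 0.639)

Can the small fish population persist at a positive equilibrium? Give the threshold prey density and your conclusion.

The predator equation gives dP/dt > 0 only when N > 0.639/0.00445 = 144.
Without the predator, N → K = 78.8. Since 78.8 < 144, the predator cannot invade.

Threshold N = 144; K < 144, so no, the predator goes extinct.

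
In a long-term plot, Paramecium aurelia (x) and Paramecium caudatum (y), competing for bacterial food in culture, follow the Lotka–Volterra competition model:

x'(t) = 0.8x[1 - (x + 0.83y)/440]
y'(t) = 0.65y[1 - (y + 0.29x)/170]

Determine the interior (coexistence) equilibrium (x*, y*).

Setting both brackets to zero gives the nullclines x + 0.83y = 440 and 0.29x + y = 170.
Substituting y = 170 - 0.29x into the first: x(1 - 0.83·0.29) = 440 - 0.83·170.
So x* = 299/0.759 = 394, and then y* = 170 - 0.29·394 = 55.8.

x* ≈ 394, y* ≈ 55.8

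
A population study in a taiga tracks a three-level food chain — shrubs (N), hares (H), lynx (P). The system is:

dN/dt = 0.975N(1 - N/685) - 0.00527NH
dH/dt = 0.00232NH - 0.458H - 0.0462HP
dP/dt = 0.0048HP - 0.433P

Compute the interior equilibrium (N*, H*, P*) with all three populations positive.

N* ≈ 351, H* ≈ 90.2, P* ≈ 7.71

From dP/dt = 0: 0.0048H* = 0.433, so H* = 90.2.
From dN/dt = 0: 0.975(1 - N*/685) = 0.00527·90.2, giving N* = 685·(1 - 0.488) = 351.
From dH/dt = 0: 0.00232·351 - 0.458 = 0.0462P*, so P* = 0.356/0.0462 = 7.71.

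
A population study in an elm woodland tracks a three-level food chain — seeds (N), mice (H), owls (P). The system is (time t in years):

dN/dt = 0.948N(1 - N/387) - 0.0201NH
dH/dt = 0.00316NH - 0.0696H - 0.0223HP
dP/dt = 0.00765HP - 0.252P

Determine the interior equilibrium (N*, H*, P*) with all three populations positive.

From dP/dt = 0: 0.00765H* = 0.252, so H* = 32.9.
From dN/dt = 0: 0.948(1 - N*/387) = 0.0201·32.9, giving N* = 387·(1 - 0.698) = 117.
From dH/dt = 0: 0.00316·117 - 0.0696 = 0.0223P*, so P* = 0.299/0.0223 = 13.4.

N* ≈ 117, H* ≈ 32.9, P* ≈ 13.4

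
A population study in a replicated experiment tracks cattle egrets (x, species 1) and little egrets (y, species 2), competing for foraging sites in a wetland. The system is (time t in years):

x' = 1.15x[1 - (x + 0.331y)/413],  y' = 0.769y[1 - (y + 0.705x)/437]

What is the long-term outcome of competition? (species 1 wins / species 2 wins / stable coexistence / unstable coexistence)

stable coexistence

Compare the nullcline intercepts: K1/α12 = 413/0.331 = 1250 > K2 = 437; K2/α21 = 437/0.705 = 620 > K1 = 413.
Since both inequalities hold, each species can invade when rare, so the interior equilibrium is stable.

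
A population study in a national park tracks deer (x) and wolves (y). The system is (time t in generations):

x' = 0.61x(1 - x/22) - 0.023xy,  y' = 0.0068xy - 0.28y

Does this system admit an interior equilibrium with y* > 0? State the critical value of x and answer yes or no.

Threshold x = 41.2; K < 41.2, so no, the predator goes extinct.

The predator equation gives dy/dt > 0 only when x > 0.28/0.0068 = 41.2.
Without the predator, x → K = 22. Since 22 < 41.2, the predator cannot invade.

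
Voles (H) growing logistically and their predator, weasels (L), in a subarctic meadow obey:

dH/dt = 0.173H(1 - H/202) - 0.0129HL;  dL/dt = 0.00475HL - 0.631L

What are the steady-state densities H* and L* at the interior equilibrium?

H* ≈ 133, L* ≈ 4.59

From dL/dt = 0 with L > 0: 0.00475H* = 0.631, so H* = 133.
Substitute into dH/dt = 0: 0.173(1 - 133/202) = 0.0129L*.
The bracket is 0.342, giving L* = 0.0592/0.0129 = 4.59.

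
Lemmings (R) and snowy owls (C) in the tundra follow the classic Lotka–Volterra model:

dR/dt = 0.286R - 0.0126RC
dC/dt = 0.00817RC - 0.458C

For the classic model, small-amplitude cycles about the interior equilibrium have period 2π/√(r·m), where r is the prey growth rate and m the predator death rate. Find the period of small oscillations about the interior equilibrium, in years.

T ≈ 17.4 years

Here r = 0.286 and m = 0.458, so r·m = 0.131.
ω = √0.131 = 0.362 per year, hence T = 2π/ω ≈ 17.4 years.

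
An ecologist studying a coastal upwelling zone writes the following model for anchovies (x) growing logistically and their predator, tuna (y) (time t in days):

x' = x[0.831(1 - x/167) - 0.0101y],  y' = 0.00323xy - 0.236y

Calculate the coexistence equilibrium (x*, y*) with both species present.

From dy/dt = 0 with y > 0: 0.00323x* = 0.236, so x* = 73.1.
Substitute into dx/dt = 0: 0.831(1 - 73.1/167) = 0.0101y*.
The bracket is 0.562, giving y* = 0.467/0.0101 = 46.3.

x* ≈ 73.1, y* ≈ 46.3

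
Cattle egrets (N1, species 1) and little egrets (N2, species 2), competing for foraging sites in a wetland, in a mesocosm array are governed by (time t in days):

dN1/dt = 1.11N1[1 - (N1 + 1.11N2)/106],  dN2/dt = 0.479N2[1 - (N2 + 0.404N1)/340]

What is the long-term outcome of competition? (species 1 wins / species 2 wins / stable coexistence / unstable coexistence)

Compare the nullcline intercepts: K1/α12 = 106/1.11 = 95.5 < K2 = 340; K2/α21 = 340/0.404 = 842 > K1 = 106.
Since the inequalities point opposite ways, species 2 can invade but species 1 cannot.

species 2 excludes species 1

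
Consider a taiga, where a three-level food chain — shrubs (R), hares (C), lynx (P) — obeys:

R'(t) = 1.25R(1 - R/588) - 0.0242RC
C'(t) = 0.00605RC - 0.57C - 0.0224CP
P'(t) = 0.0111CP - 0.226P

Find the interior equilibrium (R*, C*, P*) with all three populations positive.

R* ≈ 356, C* ≈ 20.4, P* ≈ 70.8

From dP/dt = 0: 0.0111C* = 0.226, so C* = 20.4.
From dR/dt = 0: 1.25(1 - R*/588) = 0.0242·20.4, giving R* = 588·(1 - 0.394) = 356.
From dC/dt = 0: 0.00605·356 - 0.57 = 0.0224P*, so P* = 1.59/0.0224 = 70.8.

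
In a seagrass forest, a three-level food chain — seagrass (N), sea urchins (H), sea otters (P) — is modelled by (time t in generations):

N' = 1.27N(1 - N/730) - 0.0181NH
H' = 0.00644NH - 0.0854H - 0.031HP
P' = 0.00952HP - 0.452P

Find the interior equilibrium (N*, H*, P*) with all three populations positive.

From dP/dt = 0: 0.00952H* = 0.452, so H* = 47.5.
From dN/dt = 0: 1.27(1 - N*/730) = 0.0181·47.5, giving N* = 730·(1 - 0.677) = 236.
From dH/dt = 0: 0.00644·236 - 0.0854 = 0.031P*, so P* = 1.43/0.031 = 46.3.

N* ≈ 236, H* ≈ 47.5, P* ≈ 46.3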